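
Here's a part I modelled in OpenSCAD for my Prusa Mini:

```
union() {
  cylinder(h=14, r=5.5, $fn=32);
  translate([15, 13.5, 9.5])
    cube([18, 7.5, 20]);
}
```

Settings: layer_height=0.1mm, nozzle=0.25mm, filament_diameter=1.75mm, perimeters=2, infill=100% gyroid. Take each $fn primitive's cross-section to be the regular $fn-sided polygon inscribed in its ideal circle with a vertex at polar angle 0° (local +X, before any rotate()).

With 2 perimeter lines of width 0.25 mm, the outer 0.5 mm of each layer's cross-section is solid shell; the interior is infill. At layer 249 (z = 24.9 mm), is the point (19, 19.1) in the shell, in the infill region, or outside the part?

infill

At z = 24.9 mm: the cylinder is not intersected at this z (z outside [0, 14]); the cube at (15, 13.5) (footprint 18×7.5) is included at this height; Taking the union: only the 18×7.5 cube at (15, 13.5) is present, so the union is just that shape — 1 connected region. Overall, the cross-section is a single solid region. The nearest boundary edge runs (33.00, 21.00)→(15.00, 21.00); distance from the point to it = 1.90 mm. The point is inside the cross-section and 1.90 mm from the nearest boundary — more than the 0.5 mm shell width (2 × 0.25), so it's in the infill interior.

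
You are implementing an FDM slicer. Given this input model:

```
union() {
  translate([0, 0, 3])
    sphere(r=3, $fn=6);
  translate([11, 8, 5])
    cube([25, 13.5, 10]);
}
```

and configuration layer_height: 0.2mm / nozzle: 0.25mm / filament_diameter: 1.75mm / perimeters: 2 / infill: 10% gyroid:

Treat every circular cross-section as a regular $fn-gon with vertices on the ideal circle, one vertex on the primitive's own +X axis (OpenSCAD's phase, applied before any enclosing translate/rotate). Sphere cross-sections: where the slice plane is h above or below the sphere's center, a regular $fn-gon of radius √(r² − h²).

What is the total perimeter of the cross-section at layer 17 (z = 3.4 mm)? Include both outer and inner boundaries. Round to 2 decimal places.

At z = 3.4 mm: the sphere: section is a regular 6-gon, circumradius = √(r²−h²) = √(3²−0.4²) = 2.973 (perimeter = 2·6·2.973·sin(180°/6) = 17.84 mm); the cube at (11, 8) does not reach this height (z outside [5, 15]); Merging all regions: only the r=3 sphere is present, so the union is just that shape — boundary = 17.84 mm. Overall, the cross-section is a single solid region. Total boundary length (outer) = 17.84 mm.

17.84 mm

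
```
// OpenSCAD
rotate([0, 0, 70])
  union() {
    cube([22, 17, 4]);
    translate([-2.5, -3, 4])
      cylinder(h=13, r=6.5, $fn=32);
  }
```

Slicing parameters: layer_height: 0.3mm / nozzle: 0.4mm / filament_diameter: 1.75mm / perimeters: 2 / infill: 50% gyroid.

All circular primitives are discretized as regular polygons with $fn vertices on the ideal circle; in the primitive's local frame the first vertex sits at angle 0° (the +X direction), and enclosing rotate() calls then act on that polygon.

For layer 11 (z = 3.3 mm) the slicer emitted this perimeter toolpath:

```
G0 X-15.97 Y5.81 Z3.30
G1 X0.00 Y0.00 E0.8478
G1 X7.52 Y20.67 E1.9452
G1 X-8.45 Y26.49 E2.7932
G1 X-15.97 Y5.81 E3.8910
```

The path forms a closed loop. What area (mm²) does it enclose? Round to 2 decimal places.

Apply the shoelace formula to the sequence of (X, Y) vertices; enclosed area = 373.91 mm².

373.91 mm²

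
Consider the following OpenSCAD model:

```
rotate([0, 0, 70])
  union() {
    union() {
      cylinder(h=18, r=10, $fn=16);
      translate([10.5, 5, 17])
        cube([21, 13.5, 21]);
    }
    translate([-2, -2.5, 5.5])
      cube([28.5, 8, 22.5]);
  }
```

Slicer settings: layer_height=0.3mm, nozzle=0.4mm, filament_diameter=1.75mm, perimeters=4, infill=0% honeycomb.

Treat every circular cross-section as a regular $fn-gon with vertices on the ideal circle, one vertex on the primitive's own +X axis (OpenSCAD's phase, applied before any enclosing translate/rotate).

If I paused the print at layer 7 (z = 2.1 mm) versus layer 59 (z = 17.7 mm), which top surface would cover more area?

layer 59 (z = 17.7 mm)

Layer 7 (z = 2.1): the cylinder: section is a regular 16-gon, circumradius r=10 (area = (16/2)·10.000²·sin(360°/16) = 306.15 mm²); the cube at (10.5, 5) does not reach this height (z outside [17, 38]); Combining (union): only the r=10 cylinder is present, so the union is just that shape — area = 306.15 mm²; the cube at (-2, -2.5) does not reach this height (z outside [5.5, 28]); Combining (union): only the result so far is present, so the union is just that shape — area = 306.15 mm²; (rotated 70° about Z; rotation is an isometry so areas/perimeters/island counts are preserved). So its area = 306.15 mm². Layer 59 (z = 17.7): the r=10 cylinder contributes a regular 16-gon of circumradius 10 (area = (16/2)·10.000²·sin(360°/16) = 306.15 mm²); the cube at (10.5, 5) (footprint 21×13.5) is included at this height (area 283.50 mm²); Combining (union): the 2 present regions are separate (no shared area or edge), so areas and boundary lengths simply add and each stays a separate island — area = 589.65 mm²; the cube at (-2, -2.5) (footprint 28.5×8) is included at this height (area 228.00 mm²); Combining (union): the regions partially overlap — summed areas 817.65 mm² minus the doubly-counted overlap 99.71 mm² gives 717.93 mm² — area = 717.93 mm²; (whole slice rotated 70° about Z — lengths, areas and connectivity unchanged). So its area = 717.93 mm². Layer 59 is larger (717.93 vs 306.15 mm²).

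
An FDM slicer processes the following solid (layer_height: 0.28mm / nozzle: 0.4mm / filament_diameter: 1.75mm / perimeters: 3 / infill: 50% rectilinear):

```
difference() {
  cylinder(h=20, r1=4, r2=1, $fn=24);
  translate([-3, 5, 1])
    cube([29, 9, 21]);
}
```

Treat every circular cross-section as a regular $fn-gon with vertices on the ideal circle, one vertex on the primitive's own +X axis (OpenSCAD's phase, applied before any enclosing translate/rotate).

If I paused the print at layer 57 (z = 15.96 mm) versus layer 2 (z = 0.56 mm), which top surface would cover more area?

Layer 57 (z = 15.96): the cone contributes a regular 24-gon of circumradius 1.606 (interpolated between r1=4 and r2=1 at t=0.798) (area = (24/2)·1.606²·sin(360°/24) = 8.01 mm²); the cube at (-3, 5) (footprint 29×9) is included at this height (area 261.00 mm²); Taking the first minus the rest: starting from the cone (8.01 mm²), the 29×9 cube at (-3, 5) misses the remaining region (no effect) — area = 8.01 mm². So its area = 8.01 mm². Layer 2 (z = 0.56): the cone: at t=0.028 of its height the radius interpolates to r₁+(r₂−r₁)t = 3.916, giving a regular 24-gon of that circumradius (area = (24/2)·3.916²·sin(360°/24) = 47.63 mm²); the cube at (-3, 5) is not intersected at this z (z outside [1, 22]); After the difference (first − rest): none of the subtracted shapes is present at this height, so the cone is unchanged — area = 47.63 mm². So its area = 47.63 mm². Layer 2 is larger (47.63 vs 8.01 mm²).

layer 2 (z = 0.56 mm)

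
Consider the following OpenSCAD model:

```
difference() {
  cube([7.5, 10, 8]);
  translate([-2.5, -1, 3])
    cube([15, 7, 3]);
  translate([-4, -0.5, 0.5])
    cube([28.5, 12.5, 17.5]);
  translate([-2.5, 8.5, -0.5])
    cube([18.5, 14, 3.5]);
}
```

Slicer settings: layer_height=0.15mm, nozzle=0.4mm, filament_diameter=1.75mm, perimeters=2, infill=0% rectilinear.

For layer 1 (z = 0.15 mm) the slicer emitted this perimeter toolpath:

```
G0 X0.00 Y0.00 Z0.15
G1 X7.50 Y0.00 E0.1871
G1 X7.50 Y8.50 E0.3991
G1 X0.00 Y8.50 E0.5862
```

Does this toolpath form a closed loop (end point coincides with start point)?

Start point (G0): (0.00, 0.00). End point (last G1): the path does not return to the start — open.

no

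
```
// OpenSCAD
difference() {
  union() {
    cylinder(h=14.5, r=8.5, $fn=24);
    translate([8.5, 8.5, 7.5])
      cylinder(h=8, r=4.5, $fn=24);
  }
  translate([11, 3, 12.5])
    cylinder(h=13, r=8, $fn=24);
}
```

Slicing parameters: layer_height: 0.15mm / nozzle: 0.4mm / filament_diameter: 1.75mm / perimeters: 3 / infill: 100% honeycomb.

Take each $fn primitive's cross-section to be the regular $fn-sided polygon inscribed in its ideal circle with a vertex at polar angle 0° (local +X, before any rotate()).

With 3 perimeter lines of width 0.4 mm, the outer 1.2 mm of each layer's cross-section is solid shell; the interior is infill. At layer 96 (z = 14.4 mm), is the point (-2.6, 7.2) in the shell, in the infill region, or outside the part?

shell

At z = 14.4 mm: the r=8.5 cylinder contributes a regular 24-gon of circumradius 8.5; the r=4.5 cylinder at (8.5, 8.5) gives a regular 24-gon of circumradius 4.5 (constant along its height); Taking the union: the regions partially overlap (shared area 2.74 mm²), so overlapping operands fuse into one piece — 1 connected region; the cylinder at (11, 3): section is a regular 24-gon, circumradius r=8; After the difference (first − rest): starting from the result so far, the r=8 cylinder at (11, 3) partially overlaps it — only the 82.57 mm² overlap (of its 198.77 mm²) is removed, clipping the outline — 1 connected region. Overall, the cross-section is a single solid region. The nearest boundary edge runs (-4.25, 7.36)→(-2.20, 8.21); distance from the point to it = 0.78 mm. The point is inside the cross-section, 0.78 mm from the nearest boundary — within the 1.2 mm shell band (3 × 0.4).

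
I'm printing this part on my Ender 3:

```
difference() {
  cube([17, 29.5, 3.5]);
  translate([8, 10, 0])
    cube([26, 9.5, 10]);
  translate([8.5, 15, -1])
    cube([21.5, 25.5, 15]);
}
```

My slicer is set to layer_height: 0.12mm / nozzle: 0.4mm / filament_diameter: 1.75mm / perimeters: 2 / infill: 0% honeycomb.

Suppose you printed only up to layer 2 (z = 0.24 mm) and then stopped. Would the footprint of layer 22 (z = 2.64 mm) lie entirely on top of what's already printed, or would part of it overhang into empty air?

entirely on top

Compare the two slices. At z = 0.24: the cube (footprint 17×29.5) is included at this height (area 501.50 mm²); the 26×9.5 cube at (8, 10) contributes its full rectangle (area 247.00 mm²); the 21.5×25.5 cube at (8.5, 15) contributes its full rectangle (area 548.25 mm²); After the difference (first − rest): starting from the 17×29.5 cube (501.50 mm²), the 26×9.5 cube at (8, 10) partially overlaps it — only the 85.50 mm² overlap (of its 247.00 mm²) is removed, clipping the outline; the 21.5×25.5 cube at (8.5, 15) partially overlaps it — only the 85.00 mm² overlap (of its 548.25 mm²) is removed, clipping the outline — area = 331.00 mm². At z = 2.64: the cube (footprint 17×29.5) is included at this height (area 501.50 mm²); the cube at (8, 10) is present — its section is the full 26×9.5 rectangle (area 247.00 mm²); the cube at (8.5, 15) (footprint 21.5×25.5) is included at this height (area 548.25 mm²); After the difference (first − rest): starting from the 17×29.5 cube (501.50 mm²), the 26×9.5 cube at (8, 10) partially overlaps it — only the 85.50 mm² overlap (of its 247.00 mm²) is removed, clipping the outline; the 21.5×25.5 cube at (8.5, 15) partially overlaps it — only the 85.00 mm² overlap (of its 548.25 mm²) is removed, clipping the outline — area = 331.00 mm². Checking containment: the cross-section at z = 2.64 is a subset of the cross-section at z = 0.24.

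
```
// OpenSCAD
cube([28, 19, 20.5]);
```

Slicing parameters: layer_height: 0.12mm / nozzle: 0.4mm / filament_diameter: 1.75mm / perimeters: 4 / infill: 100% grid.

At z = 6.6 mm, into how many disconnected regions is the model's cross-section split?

At z = 6.6 mm: the 28×19 cube contributes its full rectangle. The result has 1 disconnected region.

1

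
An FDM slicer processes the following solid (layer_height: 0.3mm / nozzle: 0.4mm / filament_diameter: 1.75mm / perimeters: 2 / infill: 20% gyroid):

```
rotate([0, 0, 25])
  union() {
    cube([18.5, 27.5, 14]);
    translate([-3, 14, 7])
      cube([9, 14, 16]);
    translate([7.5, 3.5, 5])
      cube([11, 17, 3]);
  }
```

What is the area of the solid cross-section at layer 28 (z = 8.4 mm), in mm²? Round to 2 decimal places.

553.75 mm²

At z = 8.4 mm: the cube (footprint 18.5×27.5) is included at this height (area 508.75 mm²); the 9×14 cube at (-3, 14) contributes its full rectangle (area 126.00 mm²); the cube at (7.5, 3.5) is not intersected at this z (z outside [5, 8]); Combining (union): the regions partially overlap — summed areas 634.75 mm² minus the doubly-counted overlap 81.00 mm² gives 553.75 mm² — area = 553.75 mm²; (rotated 25° about Z; rotation is an isometry so areas/perimeters/island counts are preserved). Overall, the cross-section is a single solid region. Net area = 553.75 mm².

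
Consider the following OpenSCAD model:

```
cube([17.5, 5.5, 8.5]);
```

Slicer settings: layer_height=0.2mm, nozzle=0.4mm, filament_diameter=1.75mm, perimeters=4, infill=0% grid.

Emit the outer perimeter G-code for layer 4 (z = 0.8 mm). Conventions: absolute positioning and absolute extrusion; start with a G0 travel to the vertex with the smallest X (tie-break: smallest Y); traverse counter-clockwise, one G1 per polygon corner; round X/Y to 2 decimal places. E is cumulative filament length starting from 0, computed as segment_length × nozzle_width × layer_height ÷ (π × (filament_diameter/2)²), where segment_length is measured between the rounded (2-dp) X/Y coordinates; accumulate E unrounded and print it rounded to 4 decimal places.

G0 X0.00 Y0.00 Z0.80
G1 X17.50 Y0.00 E0.5821
G1 X17.50 Y5.50 E0.7650
G1 X0.00 Y5.50 E1.3470
G1 X0.00 Y0.00 E1.5300

At z = 0.8 mm: the 17.5×5.5 cube contributes its full rectangle. The outline is a single polygon with 4 vertices. Extrusion per mm of travel: 0.4 × 0.2 / (π × 0.875²) = 0.033260. Accumulating E over each segment gives final E = 1.5300.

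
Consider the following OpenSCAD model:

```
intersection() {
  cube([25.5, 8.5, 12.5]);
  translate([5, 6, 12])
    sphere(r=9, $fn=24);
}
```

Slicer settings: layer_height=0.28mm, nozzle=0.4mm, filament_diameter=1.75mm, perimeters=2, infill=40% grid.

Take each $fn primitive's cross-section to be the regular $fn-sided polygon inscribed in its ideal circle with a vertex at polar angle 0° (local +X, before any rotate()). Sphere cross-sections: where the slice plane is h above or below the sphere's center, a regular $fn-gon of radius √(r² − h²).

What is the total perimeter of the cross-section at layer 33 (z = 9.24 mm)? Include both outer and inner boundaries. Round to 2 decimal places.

41.94 mm

At z = 9.24 mm: the cube is present — its section is the full 25.5×8.5 rectangle (perimeter 68.00 mm); the r=9 sphere at (5, 6) contributes a regular 24-gon of circumradius √(9²−2.76²) = 8.566 (perimeter = 2·24·8.566·sin(180°/24) = 53.67 mm); Taking the intersection: the r=9 sphere at (5, 6) partially overlaps the 25.5×8.5 cube; clipping to the common part keeps 109.98 mm² — boundary = 41.94 mm. Overall, the cross-section is a single solid region. Total boundary length (outer) = 41.94 mm.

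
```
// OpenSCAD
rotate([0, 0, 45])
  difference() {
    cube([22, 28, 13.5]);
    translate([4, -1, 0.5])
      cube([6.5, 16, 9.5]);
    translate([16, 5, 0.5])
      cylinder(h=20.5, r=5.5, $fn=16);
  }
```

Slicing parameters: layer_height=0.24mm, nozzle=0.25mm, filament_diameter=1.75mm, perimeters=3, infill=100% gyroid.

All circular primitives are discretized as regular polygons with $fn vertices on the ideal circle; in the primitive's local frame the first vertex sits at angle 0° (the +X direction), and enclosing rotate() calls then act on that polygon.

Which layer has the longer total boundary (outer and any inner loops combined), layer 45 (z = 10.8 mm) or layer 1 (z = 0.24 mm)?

Layer 45 (z = 10.8): the cube is present — its section is the full 22×28 rectangle (perimeter 100.00 mm); the cube at (4, -1) is not intersected at this z (z outside [0.5, 10]); the r=5.5 cylinder at (16, 5) contributes a regular 16-gon of circumradius 5.5 (perimeter = 2·16·5.500·sin(180°/16) = 34.34 mm); After the difference (first − rest): starting from the 22×28 cube, the r=5.5 cylinder at (16, 5) partially overlaps it — only the 91.38 mm² overlap (of its 92.61 mm²) is removed, clipping the outline — boundary = 125.30 mm; (rotated 45° about Z; rotation is an isometry so areas/perimeters/island counts are preserved). So its perimeter = 125.30 mm. Layer 1 (z = 0.24): the 22×28 cube contributes its full rectangle (perimeter 100.00 mm); the cube at (4, -1) is absent (z outside [0.5, 10]); the cylinder at (16, 5) does not reach this height (z outside [0.5, 21]); Taking the first minus the rest: none of the subtracted shapes is present at this height, so the 22×28 cube is unchanged — boundary = 100.00 mm; (rotated 45° about Z; rotation is an isometry so areas/perimeters/island counts are preserved). So its perimeter = 100.00 mm. Layer 45 is larger (125.30 vs 100.00 mm).

layer 45 (z = 10.8 mm)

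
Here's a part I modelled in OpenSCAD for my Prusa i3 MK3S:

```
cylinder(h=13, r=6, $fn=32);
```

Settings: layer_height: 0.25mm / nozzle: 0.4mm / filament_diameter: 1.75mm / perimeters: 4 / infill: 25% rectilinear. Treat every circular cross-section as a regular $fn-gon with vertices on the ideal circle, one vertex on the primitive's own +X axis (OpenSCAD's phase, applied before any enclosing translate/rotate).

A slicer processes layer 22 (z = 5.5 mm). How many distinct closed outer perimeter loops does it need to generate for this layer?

At z = 5.5 mm: the cylinder: section is a regular 32-gon, circumradius r=6. The result has 1 disconnected region.

1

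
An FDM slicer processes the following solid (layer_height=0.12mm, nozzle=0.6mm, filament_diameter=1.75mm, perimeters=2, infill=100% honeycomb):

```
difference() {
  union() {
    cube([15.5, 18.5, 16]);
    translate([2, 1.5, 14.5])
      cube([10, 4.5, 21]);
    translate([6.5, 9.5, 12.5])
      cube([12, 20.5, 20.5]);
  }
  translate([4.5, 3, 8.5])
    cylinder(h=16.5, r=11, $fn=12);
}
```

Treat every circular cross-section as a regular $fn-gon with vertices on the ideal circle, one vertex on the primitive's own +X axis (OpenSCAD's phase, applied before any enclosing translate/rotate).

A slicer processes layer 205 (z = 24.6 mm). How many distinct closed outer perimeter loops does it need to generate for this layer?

At z = 24.6 mm: the cube is absent (z outside [0, 16]); the cube at (2, 1.5) (footprint 10×4.5) is included at this height; the 12×20.5 cube at (6.5, 9.5) contributes its full rectangle; Merging all regions: the 2 present regions are separate (no shared area or edge), so areas and boundary lengths simply add and each stays a separate island — 2 connected regions; the r=11 cylinder at (4.5, 3) contributes a regular 12-gon of circumradius 11; After the difference (first − rest): starting from the result so far, the r=11 cylinder at (4.5, 3) partially overlaps it — only the 61.81 mm² overlap (of its 363.00 mm²) is removed, clipping the outline — 1 connected region. The result has 1 disconnected region.

1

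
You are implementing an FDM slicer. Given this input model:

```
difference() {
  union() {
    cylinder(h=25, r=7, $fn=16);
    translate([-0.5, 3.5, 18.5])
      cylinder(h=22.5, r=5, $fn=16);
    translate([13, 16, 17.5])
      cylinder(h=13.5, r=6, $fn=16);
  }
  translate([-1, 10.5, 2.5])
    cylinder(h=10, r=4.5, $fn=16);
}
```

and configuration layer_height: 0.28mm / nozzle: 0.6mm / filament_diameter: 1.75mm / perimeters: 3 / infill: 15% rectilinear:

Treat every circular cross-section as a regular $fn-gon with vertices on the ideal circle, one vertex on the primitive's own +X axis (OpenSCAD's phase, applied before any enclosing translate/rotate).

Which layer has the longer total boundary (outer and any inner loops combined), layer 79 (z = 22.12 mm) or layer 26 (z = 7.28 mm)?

layer 79 (z = 22.12 mm)

Layer 79 (z = 22.12): the r=7 cylinder gives a regular 16-gon of circumradius 7 (constant along its height) (perimeter = 2·16·7.000·sin(180°/16) = 43.70 mm); the r=5 cylinder at (-0.5, 3.5) contributes a regular 16-gon of circumradius 5 (perimeter = 2·16·5.000·sin(180°/16) = 31.21 mm); the cylinder at (13, 16): section is a regular 16-gon, circumradius r=6 (perimeter = 2·16·6.000·sin(180°/16) = 37.46 mm); Combining (union): the regions partially overlap (shared area 65.06 mm²), so the edge portions inside another operand are dropped and the merged outline is re-measured after clipping — boundary = 83.24 mm; the cylinder at (-1, 10.5) is not intersected at this z (z outside [2.5, 12.5]); Taking the first minus the rest: none of the subtracted shapes is present at this height, so the result so far is unchanged — boundary = 83.24 mm. So its perimeter = 83.24 mm. Layer 26 (z = 7.28): the r=7 cylinder gives a regular 16-gon of circumradius 7 (constant along its height) (perimeter = 2·16·7.000·sin(180°/16) = 43.70 mm); the cylinder at (-0.5, 3.5) does not reach this height (z outside [18.5, 41]); the cylinder at (13, 16) is not intersected at this z (z outside [17.5, 31]); Merging all regions: only the r=7 cylinder is present, so the union is just that shape — boundary = 43.70 mm; the r=4.5 cylinder at (-1, 10.5) contributes a regular 16-gon of circumradius 4.5 (perimeter = 2·16·4.500·sin(180°/16) = 28.09 mm); Taking the first minus the rest: starting from the result so far, the r=4.5 cylinder at (-1, 10.5) partially overlaps it — only the 2.22 mm² overlap (of its 61.99 mm²) is removed, clipping the outline — boundary = 43.80 mm. So its perimeter = 43.80 mm. Layer 79 is larger (83.24 vs 43.80 mm).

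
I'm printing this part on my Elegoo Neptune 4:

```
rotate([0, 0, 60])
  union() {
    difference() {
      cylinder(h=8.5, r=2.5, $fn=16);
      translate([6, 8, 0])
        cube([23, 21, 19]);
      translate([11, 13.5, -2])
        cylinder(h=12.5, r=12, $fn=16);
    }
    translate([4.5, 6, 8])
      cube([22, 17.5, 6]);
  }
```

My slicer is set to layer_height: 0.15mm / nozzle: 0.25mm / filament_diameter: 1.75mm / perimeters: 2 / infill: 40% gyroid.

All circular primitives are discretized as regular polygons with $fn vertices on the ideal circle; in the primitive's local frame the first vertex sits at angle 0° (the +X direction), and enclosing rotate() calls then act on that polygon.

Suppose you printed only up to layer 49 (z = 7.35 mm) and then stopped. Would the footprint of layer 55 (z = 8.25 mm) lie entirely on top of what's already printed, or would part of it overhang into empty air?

Compare the two slices. At z = 7.35: the r=2.5 cylinder contributes a regular 16-gon of circumradius 2.5 (area = (16/2)·2.500²·sin(360°/16) = 19.13 mm²); the cube at (6, 8) (footprint 23×21) is included at this height (area 483.00 mm²); the cylinder at (11, 13.5): section is a regular 16-gon, circumradius r=12 (area = (16/2)·12.000²·sin(360°/16) = 440.85 mm²); Subtracting the remaining from the first: starting from the r=2.5 cylinder (19.13 mm²), the 23×21 cube at (6, 8) misses the remaining region (no effect); the r=12 cylinder at (11, 13.5) misses the remaining region (no effect) — area = 19.13 mm²; the cube at (4.5, 6) is absent (z outside [8, 14]); Taking the union: only that combined region is present, so the union is just that shape — area = 19.13 mm²; (whole slice rotated 60° about Z — lengths, areas and connectivity unchanged). At z = 8.25: the r=2.5 cylinder contributes a regular 16-gon of circumradius 2.5 (area = (16/2)·2.500²·sin(360°/16) = 19.13 mm²); the cube at (6, 8) (footprint 23×21) is included at this height (area 483.00 mm²); the r=12 cylinder at (11, 13.5) gives a regular 16-gon of circumradius 12 (constant along its height) (area = (16/2)·12.000²·sin(360°/16) = 440.85 mm²); After the difference (first − rest): starting from the r=2.5 cylinder (19.13 mm²), the 23×21 cube at (6, 8) misses the remaining region (no effect); the r=12 cylinder at (11, 13.5) misses the remaining region (no effect) — area = 19.13 mm²; the cube at (4.5, 6) is present — its section is the full 22×17.5 rectangle (area 385.00 mm²); Merging all regions: the 2 present regions are separate (no shared area or edge), so areas and boundary lengths simply add and each stays a separate island — area = 404.13 mm²; (whole slice rotated 60° about Z — lengths, areas and connectivity unchanged). Checking containment: at z = 8.25 the cross-section extends beyond the z = 7.35 cross-section by about 385.00 mm².

part overhangs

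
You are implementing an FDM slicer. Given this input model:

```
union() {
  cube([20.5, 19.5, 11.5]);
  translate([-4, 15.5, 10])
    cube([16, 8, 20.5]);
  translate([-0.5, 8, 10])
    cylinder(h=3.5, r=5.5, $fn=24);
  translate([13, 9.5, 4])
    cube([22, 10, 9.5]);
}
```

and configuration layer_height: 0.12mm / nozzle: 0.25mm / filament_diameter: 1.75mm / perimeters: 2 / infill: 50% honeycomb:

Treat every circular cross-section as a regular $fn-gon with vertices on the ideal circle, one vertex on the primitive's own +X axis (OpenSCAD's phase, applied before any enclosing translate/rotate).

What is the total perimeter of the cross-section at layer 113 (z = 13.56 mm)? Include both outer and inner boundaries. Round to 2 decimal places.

At z = 13.56 mm: the cube is not intersected at this z (z outside [0, 11.5]); the cube at (-4, 15.5) (footprint 16×8) is included at this height (perimeter 48.00 mm); the cylinder at (-0.5, 8) is absent (z outside [10, 13.5]); the cube at (13, 9.5) is not intersected at this z (z outside [4, 13.5]); Combining (union): only the 16×8 cube at (-4, 15.5) is present, so the union is just that shape — boundary = 48.00 mm. Overall, the cross-section is a single solid region. Total boundary length (outer) = 48.00 mm.

48.00 mm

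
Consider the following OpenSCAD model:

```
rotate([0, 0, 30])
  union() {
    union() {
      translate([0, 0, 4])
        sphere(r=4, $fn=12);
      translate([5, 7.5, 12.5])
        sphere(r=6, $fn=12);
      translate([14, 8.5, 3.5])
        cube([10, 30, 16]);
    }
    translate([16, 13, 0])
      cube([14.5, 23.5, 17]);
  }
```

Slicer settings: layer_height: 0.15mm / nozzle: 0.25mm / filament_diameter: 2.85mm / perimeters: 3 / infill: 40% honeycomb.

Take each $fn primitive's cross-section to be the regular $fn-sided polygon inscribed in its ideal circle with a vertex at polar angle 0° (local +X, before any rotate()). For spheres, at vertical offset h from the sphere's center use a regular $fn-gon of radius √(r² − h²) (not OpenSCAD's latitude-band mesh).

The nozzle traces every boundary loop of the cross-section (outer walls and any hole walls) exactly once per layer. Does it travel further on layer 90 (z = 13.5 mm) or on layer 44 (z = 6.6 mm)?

Layer 90 (z = 13.5): the sphere does not reach this height (|z−center|=9.500 > r=4); the sphere at (5, 7.5): section is a regular 12-gon, circumradius = √(r²−h²) = √(6²−1²) = 5.916 (perimeter = 2·12·5.916·sin(180°/12) = 36.75 mm); the 10×30 cube at (14, 8.5) contributes its full rectangle (perimeter 80.00 mm); Combining (union): the 2 present regions are separate (no shared area or edge), so areas and boundary lengths simply add and each stays a separate island — boundary = 116.75 mm; the 14.5×23.5 cube at (16, 13) contributes its full rectangle (perimeter 76.00 mm); Merging all regions: the regions partially overlap (shared area 188.00 mm²), so the edge portions inside another operand are dropped and the merged outline is re-measured after clipping — boundary = 129.75 mm; (rotated 30° about Z; rotation is an isometry so areas/perimeters/island counts are preserved). So its perimeter = 129.75 mm. Layer 44 (z = 6.6): the r=4 sphere contributes a regular 12-gon of circumradius √(4²−2.6²) = 3.040 (perimeter = 2·12·3.040·sin(180°/12) = 18.88 mm); the r=6 sphere at (5, 7.5) contributes a regular 12-gon of circumradius √(6²−5.9²) = 1.091 (perimeter = 2·12·1.091·sin(180°/12) = 6.78 mm); the 10×30 cube at (14, 8.5) contributes its full rectangle (perimeter 80.00 mm); Merging all regions: the 3 present regions are separate (no shared area or edge), so areas and boundary lengths simply add and each stays a separate island — boundary = 105.66 mm; the cube at (16, 13) is present — its section is the full 14.5×23.5 rectangle (perimeter 76.00 mm); Taking the union: the regions partially overlap (shared area 188.00 mm²), so the edge portions inside another operand are dropped and the merged outline is re-measured after clipping — boundary = 118.66 mm; (whole slice rotated 30° about Z — lengths, areas and connectivity unchanged). So its perimeter = 118.66 mm. Layer 90 is larger (129.75 vs 118.66 mm).

layer 90 (z = 13.5 mm)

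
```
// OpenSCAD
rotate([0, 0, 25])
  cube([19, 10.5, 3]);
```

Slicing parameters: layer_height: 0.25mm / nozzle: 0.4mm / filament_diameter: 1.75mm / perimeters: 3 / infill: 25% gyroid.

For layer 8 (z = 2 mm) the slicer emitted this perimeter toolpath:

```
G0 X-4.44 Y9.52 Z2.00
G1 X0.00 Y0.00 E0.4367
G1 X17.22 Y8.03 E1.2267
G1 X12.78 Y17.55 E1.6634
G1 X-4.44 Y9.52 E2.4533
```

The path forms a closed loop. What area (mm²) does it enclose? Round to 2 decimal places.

Apply the shoelace formula to the sequence of (X, Y) vertices; enclosed area = 199.59 mm².

199.59 mm²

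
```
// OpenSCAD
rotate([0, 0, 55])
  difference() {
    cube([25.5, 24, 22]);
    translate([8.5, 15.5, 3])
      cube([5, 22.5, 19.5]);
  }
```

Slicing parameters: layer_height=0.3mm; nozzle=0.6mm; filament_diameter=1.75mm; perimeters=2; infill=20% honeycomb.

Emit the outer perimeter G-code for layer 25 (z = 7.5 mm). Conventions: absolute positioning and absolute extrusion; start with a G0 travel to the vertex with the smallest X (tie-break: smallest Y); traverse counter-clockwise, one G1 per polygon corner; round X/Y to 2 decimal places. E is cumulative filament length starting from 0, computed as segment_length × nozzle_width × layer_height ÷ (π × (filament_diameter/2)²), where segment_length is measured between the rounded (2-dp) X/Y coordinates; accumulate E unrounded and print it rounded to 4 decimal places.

At z = 7.5 mm: the cube is present — its section is the full 25.5×24 rectangle; the cube at (8.5, 15.5) (footprint 5×22.5) is included at this height; Subtracting the remaining from the first: starting from the 25.5×24 cube, the 5×22.5 cube at (8.5, 15.5) partially overlaps it — only the 42.50 mm² overlap (of its 112.50 mm²) is removed, clipping the outline — 1 connected region; (whole slice rotated 55° about Z — lengths, areas and connectivity unchanged). The outline is a single polygon with 8 vertices. Extrusion per mm of travel: 0.6 × 0.3 / (π × 0.875²) = 0.074835. Accumulating E over each segment gives final E = 8.6821.

G0 X-19.66 Y13.77 Z7.50
G1 X0.00 Y0.00 E1.7962
G1 X14.63 Y20.89 E3.7048
G1 X-5.03 Y34.65 E5.5006
G1 X-11.92 Y24.82 E6.3990
G1 X-4.95 Y19.95 E7.0353
G1 X-7.82 Y15.85 E7.4098
G1 X-14.78 Y20.73 E8.0459
G1 X-19.66 Y13.77 E8.6821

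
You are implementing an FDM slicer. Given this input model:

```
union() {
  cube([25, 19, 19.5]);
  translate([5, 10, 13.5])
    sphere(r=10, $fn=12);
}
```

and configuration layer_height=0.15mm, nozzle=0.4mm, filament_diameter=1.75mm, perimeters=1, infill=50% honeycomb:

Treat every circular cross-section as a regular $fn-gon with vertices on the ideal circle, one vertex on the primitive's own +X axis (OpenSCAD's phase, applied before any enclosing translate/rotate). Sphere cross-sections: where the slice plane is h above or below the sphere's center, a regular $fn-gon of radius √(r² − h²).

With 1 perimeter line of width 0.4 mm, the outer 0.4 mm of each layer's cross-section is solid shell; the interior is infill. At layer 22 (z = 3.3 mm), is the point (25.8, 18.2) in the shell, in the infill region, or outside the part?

outside

At z = 3.3 mm: the 25×19 cube contributes its full rectangle; the sphere at (5, 10) is not intersected at this z (|z−center|=10.200 > r=10); Taking the union: only the 25×19 cube is present, so the union is just that shape — 1 connected region. Overall, the cross-section is a single solid region. The nearest boundary edge runs (25.00, 0.00)→(25.00, 19.00); distance from the point to it = 0.80 mm. The point is not inside any of the regions above, so it lies outside the cross-section (0.80 mm from the nearest boundary).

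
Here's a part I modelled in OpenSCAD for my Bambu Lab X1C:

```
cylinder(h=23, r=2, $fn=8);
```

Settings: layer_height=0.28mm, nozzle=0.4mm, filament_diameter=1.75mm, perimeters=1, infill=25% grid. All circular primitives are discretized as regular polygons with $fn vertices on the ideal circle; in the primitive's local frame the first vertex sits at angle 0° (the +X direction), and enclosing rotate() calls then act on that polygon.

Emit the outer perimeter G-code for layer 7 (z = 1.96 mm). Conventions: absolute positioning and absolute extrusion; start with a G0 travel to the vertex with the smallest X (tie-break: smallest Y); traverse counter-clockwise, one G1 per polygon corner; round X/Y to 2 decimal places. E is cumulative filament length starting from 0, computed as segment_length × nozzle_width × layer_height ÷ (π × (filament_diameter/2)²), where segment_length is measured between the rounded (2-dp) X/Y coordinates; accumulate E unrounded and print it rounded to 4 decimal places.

G0 X-2.00 Y0.00 Z1.96
G1 X-1.41 Y-1.41 E0.0712
G1 X0.00 Y-2.00 E0.1423
G1 X1.41 Y-1.41 E0.2135
G1 X2.00 Y0.00 E0.2847
G1 X1.41 Y1.41 E0.3559
G1 X0.00 Y2.00 E0.4270
G1 X-1.41 Y1.41 E0.4982
G1 X-2.00 Y0.00 E0.5694

At z = 1.96 mm: the cylinder: section is a regular 8-gon, circumradius r=2. The outline is a single polygon with 8 vertices. Extrusion per mm of travel: 0.4 × 0.28 / (π × 0.875²) = 0.046564. Accumulating E over each segment gives final E = 0.5694.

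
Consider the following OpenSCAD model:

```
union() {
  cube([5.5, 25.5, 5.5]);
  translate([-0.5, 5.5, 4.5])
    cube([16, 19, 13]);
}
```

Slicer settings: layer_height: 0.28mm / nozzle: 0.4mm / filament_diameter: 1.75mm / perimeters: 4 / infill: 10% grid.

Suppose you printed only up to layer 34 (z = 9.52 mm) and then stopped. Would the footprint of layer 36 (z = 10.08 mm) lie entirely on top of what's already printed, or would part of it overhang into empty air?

entirely on top

Compare the two slices. At z = 9.52: the cube is not intersected at this z (z outside [0, 5.5]); the 16×19 cube at (-0.5, 5.5) contributes its full rectangle (area 304.00 mm²); Combining (union): only the 16×19 cube at (-0.5, 5.5) is present, so the union is just that shape — area = 304.00 mm². At z = 10.08: the cube is not intersected at this z (z outside [0, 5.5]); the 16×19 cube at (-0.5, 5.5) contributes its full rectangle (area 304.00 mm²); Merging all regions: only the 16×19 cube at (-0.5, 5.5) is present, so the union is just that shape — area = 304.00 mm². Checking containment: the cross-section at z = 10.08 is a subset of the cross-section at z = 9.52.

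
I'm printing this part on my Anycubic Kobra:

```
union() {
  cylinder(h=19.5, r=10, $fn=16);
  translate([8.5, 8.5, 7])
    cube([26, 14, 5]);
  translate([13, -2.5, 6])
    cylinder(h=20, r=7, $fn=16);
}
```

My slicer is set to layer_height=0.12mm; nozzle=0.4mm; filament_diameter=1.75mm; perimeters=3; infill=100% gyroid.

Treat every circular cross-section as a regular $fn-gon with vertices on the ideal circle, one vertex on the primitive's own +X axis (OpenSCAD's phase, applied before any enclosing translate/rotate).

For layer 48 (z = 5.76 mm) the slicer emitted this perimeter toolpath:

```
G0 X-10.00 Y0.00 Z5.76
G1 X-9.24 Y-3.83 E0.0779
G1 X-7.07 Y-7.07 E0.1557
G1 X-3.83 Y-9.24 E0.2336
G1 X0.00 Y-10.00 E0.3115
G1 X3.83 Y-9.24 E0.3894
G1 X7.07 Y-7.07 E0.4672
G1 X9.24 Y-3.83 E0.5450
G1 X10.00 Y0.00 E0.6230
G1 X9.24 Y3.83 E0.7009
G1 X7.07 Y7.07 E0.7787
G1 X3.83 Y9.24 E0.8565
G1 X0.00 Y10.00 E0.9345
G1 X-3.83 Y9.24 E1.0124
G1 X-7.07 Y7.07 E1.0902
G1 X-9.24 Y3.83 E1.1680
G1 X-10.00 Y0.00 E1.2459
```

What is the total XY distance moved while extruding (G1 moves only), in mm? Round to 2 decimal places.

Sum the Euclidean lengths of each G1 segment: total = 62.43 mm.

62.43 mm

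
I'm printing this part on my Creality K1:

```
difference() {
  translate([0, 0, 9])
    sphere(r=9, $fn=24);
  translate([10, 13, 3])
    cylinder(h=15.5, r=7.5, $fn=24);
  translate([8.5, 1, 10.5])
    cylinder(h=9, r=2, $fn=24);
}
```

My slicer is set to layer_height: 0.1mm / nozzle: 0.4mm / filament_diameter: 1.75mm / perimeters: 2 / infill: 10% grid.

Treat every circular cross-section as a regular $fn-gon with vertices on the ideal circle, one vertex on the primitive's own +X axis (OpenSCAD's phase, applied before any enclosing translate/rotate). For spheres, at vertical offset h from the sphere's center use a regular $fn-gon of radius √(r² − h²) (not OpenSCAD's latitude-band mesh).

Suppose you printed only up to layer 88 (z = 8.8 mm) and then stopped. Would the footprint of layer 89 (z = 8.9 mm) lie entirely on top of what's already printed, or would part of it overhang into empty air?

Compare the two slices. At z = 8.8: the sphere: section is a regular 24-gon, circumradius = √(r²−h²) = √(9²−0.2²) = 8.998 (area = (24/2)·8.998²·sin(360°/24) = 251.45 mm²); the cylinder at (10, 13): section is a regular 24-gon, circumradius r=7.5 (area = (24/2)·7.500²·sin(360°/24) = 174.70 mm²); the cylinder at (8.5, 1) is absent (z outside [10.5, 19.5]); Taking the first minus the rest: starting from the r=9 sphere (251.45 mm²), the r=7.5 cylinder at (10, 13) misses the remaining region (no effect) — area = 251.45 mm². At z = 8.9: the r=9 sphere contributes a regular 24-gon of circumradius √(9²−0.1²) = 8.999 (area = (24/2)·8.999²·sin(360°/24) = 251.54 mm²); the r=7.5 cylinder at (10, 13) gives a regular 24-gon of circumradius 7.5 (constant along its height) (area = (24/2)·7.500²·sin(360°/24) = 174.70 mm²); the cylinder at (8.5, 1) is not intersected at this z (z outside [10.5, 19.5]); Subtracting the remaining from the first: starting from the r=9 sphere (251.54 mm²), the r=7.5 cylinder at (10, 13) misses the remaining region (no effect) — area = 251.54 mm². Checking containment: the cross-section at z = 8.9 is a subset of the cross-section at z = 8.8.

entirely on top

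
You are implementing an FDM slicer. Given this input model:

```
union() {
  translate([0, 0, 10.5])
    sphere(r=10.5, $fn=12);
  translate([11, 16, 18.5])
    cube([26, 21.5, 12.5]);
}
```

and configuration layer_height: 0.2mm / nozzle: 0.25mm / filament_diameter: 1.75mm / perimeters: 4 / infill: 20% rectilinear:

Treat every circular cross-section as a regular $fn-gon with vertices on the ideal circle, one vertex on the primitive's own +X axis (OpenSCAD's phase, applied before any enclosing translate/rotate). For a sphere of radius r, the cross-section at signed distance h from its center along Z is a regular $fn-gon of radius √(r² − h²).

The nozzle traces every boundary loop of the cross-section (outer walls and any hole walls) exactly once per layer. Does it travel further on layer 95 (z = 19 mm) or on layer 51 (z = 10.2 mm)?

layer 95 (z = 19 mm)

Layer 95 (z = 19): the sphere: section is a regular 12-gon, circumradius = √(r²−h²) = √(10.5²−8.5²) = 6.164 (perimeter = 2·12·6.164·sin(180°/12) = 38.29 mm); the 26×21.5 cube at (11, 16) contributes its full rectangle (perimeter 95.00 mm); Combining (union): the 2 present regions are separate (no shared area or edge), so areas and boundary lengths simply add and each stays a separate island — boundary = 133.29 mm. So its perimeter = 133.29 mm. Layer 51 (z = 10.2): the r=10.5 sphere contributes a regular 12-gon of circumradius √(10.5²−0.3²) = 10.496 (perimeter = 2·12·10.496·sin(180°/12) = 65.20 mm); the cube at (11, 16) is absent (z outside [18.5, 31]); Taking the union: only the r=10.5 sphere is present, so the union is just that shape — boundary = 65.20 mm. So its perimeter = 65.20 mm. Layer 95 is larger (133.29 vs 65.20 mm).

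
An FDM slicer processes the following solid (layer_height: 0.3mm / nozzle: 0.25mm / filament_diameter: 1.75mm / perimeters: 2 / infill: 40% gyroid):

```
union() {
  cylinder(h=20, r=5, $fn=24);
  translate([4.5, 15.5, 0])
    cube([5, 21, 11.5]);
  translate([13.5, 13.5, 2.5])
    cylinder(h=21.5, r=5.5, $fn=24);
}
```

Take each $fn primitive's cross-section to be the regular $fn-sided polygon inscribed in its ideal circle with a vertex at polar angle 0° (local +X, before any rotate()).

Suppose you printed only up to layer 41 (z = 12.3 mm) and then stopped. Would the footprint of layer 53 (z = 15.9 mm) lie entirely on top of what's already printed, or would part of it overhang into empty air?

entirely on top

Compare the two slices. At z = 12.3: the cylinder: section is a regular 24-gon, circumradius r=5 (area = (24/2)·5.000²·sin(360°/24) = 77.65 mm²); the cube at (4.5, 15.5) does not reach this height (z outside [0, 11.5]); the r=5.5 cylinder at (13.5, 13.5) contributes a regular 24-gon of circumradius 5.5 (area = (24/2)·5.500²·sin(360°/24) = 93.95 mm²); Combining (union): the 2 present regions are separate (no shared area or edge), so areas and boundary lengths simply add and each stays a separate island — area = 171.60 mm². At z = 15.9: the r=5 cylinder gives a regular 24-gon of circumradius 5 (constant along its height) (area = (24/2)·5.000²·sin(360°/24) = 77.65 mm²); the cube at (4.5, 15.5) does not reach this height (z outside [0, 11.5]); the r=5.5 cylinder at (13.5, 13.5) gives a regular 24-gon of circumradius 5.5 (constant along its height) (area = (24/2)·5.500²·sin(360°/24) = 93.95 mm²); Merging all regions: the 2 present regions are separate (no shared area or edge), so areas and boundary lengths simply add and each stays a separate island — area = 171.60 mm². Checking containment: the cross-section at z = 15.9 is a subset of the cross-section at z = 12.3.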